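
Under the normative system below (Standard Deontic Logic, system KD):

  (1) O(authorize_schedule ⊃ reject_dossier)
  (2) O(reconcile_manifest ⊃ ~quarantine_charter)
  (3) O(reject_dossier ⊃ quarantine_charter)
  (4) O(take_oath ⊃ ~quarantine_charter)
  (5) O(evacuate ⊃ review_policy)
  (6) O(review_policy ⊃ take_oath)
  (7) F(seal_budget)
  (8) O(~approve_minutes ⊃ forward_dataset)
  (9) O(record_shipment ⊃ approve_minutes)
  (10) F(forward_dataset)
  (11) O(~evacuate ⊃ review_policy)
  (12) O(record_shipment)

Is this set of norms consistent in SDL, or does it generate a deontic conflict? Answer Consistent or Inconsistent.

Premise 8 is O(~approve_minutes ⊃ forward_dataset), but O(~approve_minutes) is not derivable from the premises, so it does not yield O(forward_dataset).
So O(forward_dataset) is not derivable, and the apparent clash with O(~forward_dataset) does not arise.
A world satisfying every obligation exists (e.g. approve_minutes=true, authorize_schedule=false, evacuate=false, forward_dataset=false, quarantine_charter=false, reconcile_manifest=false, record_shipment=true, reject_dossier=false, review_policy=true, seal_budget=false, take_oath=true); no atom is both obligatory and forbidden, so the set is consistent.

Consistent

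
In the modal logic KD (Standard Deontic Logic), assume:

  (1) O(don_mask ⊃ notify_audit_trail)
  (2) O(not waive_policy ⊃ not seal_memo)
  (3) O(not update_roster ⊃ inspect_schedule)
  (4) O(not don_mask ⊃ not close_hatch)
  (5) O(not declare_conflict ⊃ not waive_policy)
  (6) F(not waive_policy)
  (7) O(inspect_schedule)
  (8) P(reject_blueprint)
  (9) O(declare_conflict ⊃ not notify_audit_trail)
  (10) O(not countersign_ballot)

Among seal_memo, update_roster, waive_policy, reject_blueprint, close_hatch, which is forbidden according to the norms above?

close_hatch

F(not waive_policy) at premise 6 means O(waive_policy).
The contrapositive of premise 5 (O(not declare_conflict ⊃ not waive_policy)) is O(waive_policy ⊃ declare_conflict), and O(waive_policy) is already established, so O(declare_conflict).
With premise 9, O(declare_conflict ⊃ not notify_audit_trail), the K-axiom yields O(not notify_audit_trail).
Premise 1 is O(don_mask ⊃ notify_audit_trail); contrapositively O(not notify_audit_trail ⊃ not don_mask). Since O(not notify_audit_trail) holds, K gives O(not don_mask).
Premise 4 is O(not don_mask ⊃ not close_hatch); since O(not don_mask), deontic closure gives O(not close_hatch).
So O(not close_hatch) holds, i.e. close_hatch is forbidden. None of the other listed options is forbidden under the premises.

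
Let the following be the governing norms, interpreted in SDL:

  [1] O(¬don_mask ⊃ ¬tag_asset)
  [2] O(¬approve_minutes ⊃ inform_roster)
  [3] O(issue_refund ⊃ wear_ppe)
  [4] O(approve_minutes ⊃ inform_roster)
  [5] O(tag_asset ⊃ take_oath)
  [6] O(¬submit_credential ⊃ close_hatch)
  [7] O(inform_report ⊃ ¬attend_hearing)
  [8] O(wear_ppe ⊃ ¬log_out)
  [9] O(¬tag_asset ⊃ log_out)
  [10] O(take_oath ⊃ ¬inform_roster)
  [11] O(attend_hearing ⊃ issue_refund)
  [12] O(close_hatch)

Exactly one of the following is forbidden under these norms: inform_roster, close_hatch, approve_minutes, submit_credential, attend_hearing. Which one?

By case analysis on approve_minutes: premise 4 gives O(approve_minutes ⊃ inform_roster) and premise 2 gives O(¬approve_minutes ⊃ inform_roster), so O(inform_roster) either way.
The contrapositive of premise 10 (O(take_oath ⊃ ¬inform_roster)) is O(inform_roster ⊃ ¬take_oath), and O(inform_roster) is already established, so O(¬take_oath).
Premise 5, O(tag_asset ⊃ take_oath), contraposes to O(¬take_oath ⊃ ¬tag_asset); with O(¬take_oath) we get O(¬tag_asset).
From O(¬tag_asset) and premise 9, O(¬tag_asset ⊃ log_out), we obtain O(log_out).
The contrapositive of premise 8 (O(wear_ppe ⊃ ¬log_out)) is O(log_out ⊃ ¬wear_ppe), and O(log_out) is already established, so O(¬wear_ppe).
Premise 3, O(issue_refund ⊃ wear_ppe), contraposes to O(¬wear_ppe ⊃ ¬issue_refund); with O(¬wear_ppe) we get O(¬issue_refund).
Premise 11, O(attend_hearing ⊃ issue_refund), contraposes to O(¬issue_refund ⊃ ¬attend_hearing); with O(¬issue_refund) we get O(¬attend_hearing).
So O(¬attend_hearing) holds, i.e. attend_hearing is forbidden. None of the other listed options is forbidden under the premises.

attend_hearing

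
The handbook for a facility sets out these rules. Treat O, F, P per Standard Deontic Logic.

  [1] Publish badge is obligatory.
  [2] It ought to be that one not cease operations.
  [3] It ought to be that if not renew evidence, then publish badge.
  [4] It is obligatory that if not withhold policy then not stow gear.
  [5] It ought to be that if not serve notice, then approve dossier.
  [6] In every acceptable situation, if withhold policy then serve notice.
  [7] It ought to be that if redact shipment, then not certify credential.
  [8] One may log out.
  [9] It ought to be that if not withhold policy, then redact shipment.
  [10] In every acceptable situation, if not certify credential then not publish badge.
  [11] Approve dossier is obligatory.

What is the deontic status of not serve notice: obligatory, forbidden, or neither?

Forbidden

From premise 1 we have O(publish_badge).
Premise 10 is O(¬certify_credential → ¬publish_badge); contrapositively O(publish_badge → certify_credential). Since O(publish_badge) holds, K gives O(certify_credential).
Premise 7 is O(redact_shipment → ¬certify_credential); contrapositively O(certify_credential → ¬redact_shipment). Since O(certify_credential) holds, K gives O(¬redact_shipment).
The contrapositive of premise 9 (O(¬withhold_policy → redact_shipment)) is O(¬redact_shipment → withhold_policy), and O(¬redact_shipment) is already established, so O(withhold_policy).
Premise 6 is O(withhold_policy → serve_notice); since O(withhold_policy), deontic closure gives O(serve_notice).
Premises 2, 3, 4, 5, 8, 11 do not contribute to this derivation.
Thus O(serve_notice), which is F(¬serve_notice): ¬serve_notice is forbidden.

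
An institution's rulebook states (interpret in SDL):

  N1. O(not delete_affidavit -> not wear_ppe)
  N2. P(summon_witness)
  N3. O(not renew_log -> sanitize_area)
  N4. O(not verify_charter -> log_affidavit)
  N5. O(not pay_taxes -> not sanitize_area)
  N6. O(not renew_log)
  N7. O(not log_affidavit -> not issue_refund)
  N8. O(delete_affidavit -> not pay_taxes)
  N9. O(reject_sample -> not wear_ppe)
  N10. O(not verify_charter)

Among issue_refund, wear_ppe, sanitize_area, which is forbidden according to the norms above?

wear_ppe

Premise 6 gives O(not renew_log).
From O(not renew_log) and premise 3, O(not renew_log -> sanitize_area), we obtain O(sanitize_area).
The contrapositive of premise 5 (O(not pay_taxes -> not sanitize_area)) is O(sanitize_area -> pay_taxes), and O(sanitize_area) is already established, so O(pay_taxes).
Premise 8, O(delete_affidavit -> not pay_taxes), contraposes to O(pay_taxes -> not delete_affidavit); with O(pay_taxes) we get O(not delete_affidavit).
Premise 1 is O(not delete_affidavit -> not wear_ppe); since O(not delete_affidavit), deontic closure gives O(not wear_ppe).
So O(not wear_ppe) holds, i.e. wear_ppe is forbidden. None of the other listed options is forbidden under the premises.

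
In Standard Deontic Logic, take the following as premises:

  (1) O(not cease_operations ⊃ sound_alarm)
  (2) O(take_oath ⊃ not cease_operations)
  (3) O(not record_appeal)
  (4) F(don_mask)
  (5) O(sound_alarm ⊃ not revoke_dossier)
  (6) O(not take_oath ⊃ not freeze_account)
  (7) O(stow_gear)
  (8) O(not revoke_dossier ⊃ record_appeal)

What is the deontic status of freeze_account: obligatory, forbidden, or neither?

Premise 3 states O(not record_appeal) outright.
Premise 8, O(not revoke_dossier ⊃ record_appeal), contraposes to O(not record_appeal ⊃ revoke_dossier); with O(not record_appeal) we get O(revoke_dossier).
The contrapositive of premise 5 (O(sound_alarm ⊃ not revoke_dossier)) is O(revoke_dossier ⊃ not sound_alarm), and O(revoke_dossier) is already established, so O(not sound_alarm).
Premise 1 is O(not cease_operations ⊃ sound_alarm); contrapositively O(not sound_alarm ⊃ cease_operations). Since O(not sound_alarm) holds, K gives O(cease_operations).
The contrapositive of premise 2 (O(take_oath ⊃ not cease_operations)) is O(cease_operations ⊃ not take_oath), and O(cease_operations) is already established, so O(not take_oath).
With premise 6, O(not take_oath ⊃ not freeze_account), the K-axiom yields O(not freeze_account).
Premises 4, 7 do not contribute to this derivation.
Thus O(not freeze_account), which is F(freeze_account): freeze_account is forbidden.

Forbidden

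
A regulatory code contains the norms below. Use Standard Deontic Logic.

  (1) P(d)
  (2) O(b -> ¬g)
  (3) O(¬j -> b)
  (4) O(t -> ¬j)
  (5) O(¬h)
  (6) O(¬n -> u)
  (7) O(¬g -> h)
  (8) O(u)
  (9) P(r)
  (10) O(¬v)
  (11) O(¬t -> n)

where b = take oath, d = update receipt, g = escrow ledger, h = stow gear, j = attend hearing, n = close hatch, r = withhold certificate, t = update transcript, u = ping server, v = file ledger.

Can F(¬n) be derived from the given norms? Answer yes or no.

Yes

Premise 5 states O(¬h) outright.
Premise 7 is O(¬g -> h); contrapositively O(¬h -> g). Since O(¬h) holds, K gives O(g).
Premise 2 is O(b -> ¬g); contrapositively O(g -> ¬b). Since O(g) holds, K gives O(¬b).
The contrapositive of premise 3 (O(¬j -> b)) is O(¬b -> j), and O(¬b) is already established, so O(j).
Premise 4, O(t -> ¬j), contraposes to O(j -> ¬t); with O(j) we get O(¬t).
With premise 11, O(¬t -> n), the K-axiom yields O(n).
Premises 1, 6, 8, 9, 10 do not contribute to this derivation.
So O(n) holds, i.e. F(¬n). The claim follows.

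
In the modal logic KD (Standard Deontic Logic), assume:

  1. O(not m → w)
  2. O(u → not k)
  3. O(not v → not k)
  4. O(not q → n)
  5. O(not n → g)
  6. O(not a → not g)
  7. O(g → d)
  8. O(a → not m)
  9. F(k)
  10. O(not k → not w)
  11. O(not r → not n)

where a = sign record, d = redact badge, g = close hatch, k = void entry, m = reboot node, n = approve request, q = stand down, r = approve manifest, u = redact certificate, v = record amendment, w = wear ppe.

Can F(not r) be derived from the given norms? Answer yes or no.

Yes

Premise 9, F(k), is equivalent to O(not k).
From O(not k) and premise 10, O(not k → not w), we obtain O(not w).
Premise 1, O(not m → w), contraposes to O(not w → m); with O(not w) we get O(m).
Premise 8 is O(a → not m); contrapositively O(m → not a). Since O(m) holds, K gives O(not a).
From O(not a) and premise 6, O(not a → not g), we obtain O(not g).
The contrapositive of premise 5 (O(not n → g)) is O(not g → n), and O(not g) is already established, so O(n).
The contrapositive of premise 11 (O(not r → not n)) is O(n → r), and O(n) is already established, so O(r).
Premises 2, 3, 4, 7 do not contribute to this derivation.
So O(r) holds, i.e. F(not r). The claim follows.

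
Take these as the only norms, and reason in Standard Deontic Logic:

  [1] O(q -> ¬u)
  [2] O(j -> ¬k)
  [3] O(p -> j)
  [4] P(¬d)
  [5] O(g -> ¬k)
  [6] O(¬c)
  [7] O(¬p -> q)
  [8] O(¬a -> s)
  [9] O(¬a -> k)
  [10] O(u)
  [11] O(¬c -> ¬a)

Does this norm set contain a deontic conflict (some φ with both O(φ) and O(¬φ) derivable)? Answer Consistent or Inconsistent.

Premise 10 gives O(u).
The contrapositive of premise 1 (O(q -> ¬u)) is O(u -> ¬q), and O(u) is already established, so O(¬q).
Premise 7 is O(¬p -> q); contrapositively O(¬q -> p). Since O(¬q) holds, K gives O(p).
With premise 3, O(p -> j), the K-axiom yields O(j).
From O(j) and premise 2, O(j -> ¬k), we obtain O(¬k).
Premise 9, O(¬a -> k), contraposes to O(¬k -> a); with O(¬k) we get O(a).
Premise 11 is O(¬c -> ¬a); contrapositively O(a -> c). Since O(a) holds, K gives O(c).
However, premise 6 gives O(¬c).
We now have both O(c) and O(¬c) — c is simultaneously obligatory and forbidden, violating the D-axiom.

Inconsistent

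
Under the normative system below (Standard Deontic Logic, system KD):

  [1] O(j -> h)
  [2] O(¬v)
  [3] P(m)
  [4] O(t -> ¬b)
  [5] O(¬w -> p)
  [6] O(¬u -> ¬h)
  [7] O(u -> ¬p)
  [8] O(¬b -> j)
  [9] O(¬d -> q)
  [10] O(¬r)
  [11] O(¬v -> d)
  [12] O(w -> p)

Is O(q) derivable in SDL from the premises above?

Premise 9 is O(¬d -> q), but O(¬d) is not derivable from the premises, so it does not yield O(q).
No other premise forces O(q). An ideal world satisfying every premise can still have q false, so O(q) is not derivable.

No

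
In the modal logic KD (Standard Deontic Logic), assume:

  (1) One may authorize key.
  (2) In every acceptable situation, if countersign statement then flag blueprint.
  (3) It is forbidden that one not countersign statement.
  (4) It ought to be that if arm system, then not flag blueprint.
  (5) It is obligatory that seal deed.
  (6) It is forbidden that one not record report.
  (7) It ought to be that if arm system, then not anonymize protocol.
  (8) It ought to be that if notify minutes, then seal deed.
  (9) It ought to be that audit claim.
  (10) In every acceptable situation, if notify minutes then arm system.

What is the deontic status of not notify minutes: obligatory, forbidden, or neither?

Obligatory

Premise 3 is F(¬countersign_statement), i.e. O(countersign_statement).
Premise 2 is O(countersign_statement → flag_blueprint); since O(countersign_statement), deontic closure gives O(flag_blueprint).
Premise 4, O(arm_system → ¬flag_blueprint), contraposes to O(flag_blueprint → ¬arm_system); with O(flag_blueprint) we get O(¬arm_system).
Premise 10 is O(notify_minutes → arm_system); contrapositively O(¬arm_system → ¬notify_minutes). Since O(¬arm_system) holds, K gives O(¬notify_minutes).
Premises 1, 5, 6, 7, 8, 9 do not contribute to this derivation.
Hence ¬notify_minutes is obligatory.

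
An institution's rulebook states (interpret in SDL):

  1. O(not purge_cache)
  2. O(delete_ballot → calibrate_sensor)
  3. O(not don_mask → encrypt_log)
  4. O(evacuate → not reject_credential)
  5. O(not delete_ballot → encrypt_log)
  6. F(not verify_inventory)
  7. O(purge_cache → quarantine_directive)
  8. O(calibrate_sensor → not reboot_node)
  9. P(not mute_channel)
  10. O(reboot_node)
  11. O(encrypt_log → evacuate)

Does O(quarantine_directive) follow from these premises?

No

Premise 7 is O(purge_cache → quarantine_directive), but O(purge_cache) is not derivable from the premises, so it does not yield O(quarantine_directive).
No other premise forces O(quarantine_directive). An ideal world satisfying every premise can still have quarantine_directive false, so O(quarantine_directive) is not derivable.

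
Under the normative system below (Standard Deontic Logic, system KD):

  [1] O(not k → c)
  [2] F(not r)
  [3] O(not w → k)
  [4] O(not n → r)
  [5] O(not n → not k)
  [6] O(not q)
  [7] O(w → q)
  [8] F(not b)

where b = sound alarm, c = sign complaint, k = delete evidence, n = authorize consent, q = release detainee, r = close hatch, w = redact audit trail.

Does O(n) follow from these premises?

Premise 6 states O(not q) outright.
The contrapositive of premise 7 (O(w → q)) is O(not q → not w), and O(not q) is already established, so O(not w).
Applying K to premise 3 (O(not w → k)) and O(not w) yields O(k).
The contrapositive of premise 5 (O(not n → not k)) is O(k → n), and O(k) is already established, so O(n).
Premises 1, 2, 4, 8 do not contribute to this derivation.
So O(n) follows.

Yes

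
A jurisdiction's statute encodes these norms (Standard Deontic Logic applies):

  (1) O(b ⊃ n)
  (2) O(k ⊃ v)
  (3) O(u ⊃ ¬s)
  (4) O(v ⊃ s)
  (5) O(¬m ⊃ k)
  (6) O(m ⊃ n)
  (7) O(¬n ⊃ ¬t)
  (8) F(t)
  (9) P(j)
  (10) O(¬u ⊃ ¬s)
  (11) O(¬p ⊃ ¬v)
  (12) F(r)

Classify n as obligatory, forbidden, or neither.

Obligatory

By case analysis on ¬u: premise 10 gives O(¬u ⊃ ¬s) and premise 3 gives O(u ⊃ ¬s), so O(¬s) either way.
The contrapositive of premise 4 (O(v ⊃ s)) is O(¬s ⊃ ¬v), and O(¬s) is already established, so O(¬v).
Premise 2, O(k ⊃ v), contraposes to O(¬v ⊃ ¬k); with O(¬v) we get O(¬k).
The contrapositive of premise 5 (O(¬m ⊃ k)) is O(¬k ⊃ m), and O(¬k) is already established, so O(m).
Applying K to premise 6 (O(m ⊃ n)) and O(m) yields O(n).
Premises 1, 7, 8, 9, 11, 12 do not contribute to this derivation.
Hence n is obligatory.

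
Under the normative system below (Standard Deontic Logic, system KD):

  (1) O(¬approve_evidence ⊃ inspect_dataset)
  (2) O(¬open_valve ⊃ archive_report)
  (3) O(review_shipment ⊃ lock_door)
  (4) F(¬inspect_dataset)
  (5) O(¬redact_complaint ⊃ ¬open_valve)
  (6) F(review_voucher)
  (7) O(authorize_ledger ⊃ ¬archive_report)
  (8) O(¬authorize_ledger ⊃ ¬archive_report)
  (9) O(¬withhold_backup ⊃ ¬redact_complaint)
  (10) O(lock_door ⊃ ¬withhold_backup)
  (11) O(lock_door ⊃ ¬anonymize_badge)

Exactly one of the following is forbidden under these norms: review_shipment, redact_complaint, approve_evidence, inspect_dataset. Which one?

review_shipment

Premises 7 and 8 cover both cases: O(authorize_ledger ⊃ ¬archive_report) and O(¬authorize_ledger ⊃ ¬archive_report). Since authorize_ledger ∨ ¬authorize_ledger is a tautology, O(¬archive_report) follows.
Premise 2 is O(¬open_valve ⊃ archive_report); contrapositively O(¬archive_report ⊃ open_valve). Since O(¬archive_report) holds, K gives O(open_valve).
The contrapositive of premise 5 (O(¬redact_complaint ⊃ ¬open_valve)) is O(open_valve ⊃ redact_complaint), and O(open_valve) is already established, so O(redact_complaint).
Premise 9 is O(¬withhold_backup ⊃ ¬redact_complaint); contrapositively O(redact_complaint ⊃ withhold_backup). Since O(redact_complaint) holds, K gives O(withhold_backup).
Premise 10, O(lock_door ⊃ ¬withhold_backup), contraposes to O(withhold_backup ⊃ ¬lock_door); with O(withhold_backup) we get O(¬lock_door).
Premise 3, O(review_shipment ⊃ lock_door), contraposes to O(¬lock_door ⊃ ¬review_shipment); with O(¬lock_door) we get O(¬review_shipment).
So O(¬review_shipment) holds, i.e. review_shipment is forbidden. None of the other listed options is forbidden under the premises.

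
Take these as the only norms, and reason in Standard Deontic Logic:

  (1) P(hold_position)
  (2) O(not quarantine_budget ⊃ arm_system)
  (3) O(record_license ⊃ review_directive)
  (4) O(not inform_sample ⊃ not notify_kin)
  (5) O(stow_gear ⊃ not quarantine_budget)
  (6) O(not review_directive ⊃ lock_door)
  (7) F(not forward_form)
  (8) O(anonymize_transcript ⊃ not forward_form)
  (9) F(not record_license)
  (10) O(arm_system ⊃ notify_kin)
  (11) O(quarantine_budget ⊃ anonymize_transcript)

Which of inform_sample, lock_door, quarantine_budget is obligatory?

inform_sample

Premise 7 is F(not forward_form), i.e. O(forward_form).
Premise 8, O(anonymize_transcript ⊃ not forward_form), contraposes to O(forward_form ⊃ not anonymize_transcript); with O(forward_form) we get O(not anonymize_transcript).
Premise 11 is O(quarantine_budget ⊃ anonymize_transcript); contrapositively O(not anonymize_transcript ⊃ not quarantine_budget). Since O(not anonymize_transcript) holds, K gives O(not quarantine_budget).
Applying K to premise 2 (O(not quarantine_budget ⊃ arm_system)) and O(not quarantine_budget) yields O(arm_system).
Premise 10 is O(arm_system ⊃ notify_kin); since O(arm_system), deontic closure gives O(notify_kin).
Premise 4, O(not inform_sample ⊃ not notify_kin), contraposes to O(notify_kin ⊃ inform_sample); with O(notify_kin) we get O(inform_sample).
So O(inform_sample) holds — inform_sample is obligatory. None of the other listed options is made obligatory by any chain of premises.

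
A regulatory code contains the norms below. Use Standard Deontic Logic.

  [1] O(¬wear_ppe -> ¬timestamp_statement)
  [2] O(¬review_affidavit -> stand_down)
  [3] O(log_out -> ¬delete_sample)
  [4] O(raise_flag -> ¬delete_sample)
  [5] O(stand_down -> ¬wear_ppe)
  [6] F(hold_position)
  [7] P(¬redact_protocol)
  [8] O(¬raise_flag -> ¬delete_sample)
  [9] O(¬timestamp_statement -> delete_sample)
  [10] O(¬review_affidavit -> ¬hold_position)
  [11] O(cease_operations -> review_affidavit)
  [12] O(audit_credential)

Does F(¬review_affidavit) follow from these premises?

Yes

Premises 4 and 8 cover both cases: O(raise_flag -> ¬delete_sample) and O(¬raise_flag -> ¬delete_sample). Since raise_flag ∨ ¬raise_flag is a tautology, O(¬delete_sample) follows.
Premise 9, O(¬timestamp_statement -> delete_sample), contraposes to O(¬delete_sample -> timestamp_statement); with O(¬delete_sample) we get O(timestamp_statement).
Premise 1, O(¬wear_ppe -> ¬timestamp_statement), contraposes to O(timestamp_statement -> wear_ppe); with O(timestamp_statement) we get O(wear_ppe).
The contrapositive of premise 5 (O(stand_down -> ¬wear_ppe)) is O(wear_ppe -> ¬stand_down), and O(wear_ppe) is already established, so O(¬stand_down).
The contrapositive of premise 2 (O(¬review_affidavit -> stand_down)) is O(¬stand_down -> review_affidavit), and O(¬stand_down) is already established, so O(review_affidavit).
Premises 3, 6, 7, 10, 11, 12 do not contribute to this derivation.
So O(review_affidavit) holds, i.e. F(¬review_affidavit). The claim follows.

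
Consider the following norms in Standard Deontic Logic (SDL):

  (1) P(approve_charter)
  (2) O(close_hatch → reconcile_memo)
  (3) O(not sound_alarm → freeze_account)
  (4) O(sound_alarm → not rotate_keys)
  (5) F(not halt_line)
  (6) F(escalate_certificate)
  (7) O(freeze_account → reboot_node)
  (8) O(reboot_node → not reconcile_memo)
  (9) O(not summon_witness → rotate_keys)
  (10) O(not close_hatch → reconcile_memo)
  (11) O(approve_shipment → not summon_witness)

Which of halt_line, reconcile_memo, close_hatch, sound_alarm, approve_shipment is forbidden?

approve_shipment

Premises 10 and 2 are O(not close_hatch → reconcile_memo) and O(close_hatch → reconcile_memo); every ideal world satisfies not close_hatch or close_hatch, so in either case reconcile_memo holds — hence O(reconcile_memo).
Premise 8, O(reboot_node → not reconcile_memo), contraposes to O(reconcile_memo → not reboot_node); with O(reconcile_memo) we get O(not reboot_node).
Premise 7 is O(freeze_account → reboot_node); contrapositively O(not reboot_node → not freeze_account). Since O(not reboot_node) holds, K gives O(not freeze_account).
Premise 3, O(not sound_alarm → freeze_account), contraposes to O(not freeze_account → sound_alarm); with O(not freeze_account) we get O(sound_alarm).
With premise 4, O(sound_alarm → not rotate_keys), the K-axiom yields O(not rotate_keys).
Premise 9, O(not summon_witness → rotate_keys), contraposes to O(not rotate_keys → summon_witness); with O(not rotate_keys) we get O(summon_witness).
Premise 11 is O(approve_shipment → not summon_witness); contrapositively O(summon_witness → not approve_shipment). Since O(summon_witness) holds, K gives O(not approve_shipment).
So O(not approve_shipment) holds, i.e. approve_shipment is forbidden. None of the other listed options is forbidden under the premises.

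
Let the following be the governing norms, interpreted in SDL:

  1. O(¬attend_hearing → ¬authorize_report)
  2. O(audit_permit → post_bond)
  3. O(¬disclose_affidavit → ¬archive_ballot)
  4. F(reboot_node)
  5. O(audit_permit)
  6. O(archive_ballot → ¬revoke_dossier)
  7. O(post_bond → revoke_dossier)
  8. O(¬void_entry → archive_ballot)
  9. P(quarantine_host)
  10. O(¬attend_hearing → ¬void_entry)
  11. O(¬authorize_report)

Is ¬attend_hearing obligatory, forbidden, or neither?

Forbidden

From premise 5 we have O(audit_permit).
Applying K to premise 2 (O(audit_permit → post_bond)) and O(audit_permit) yields O(post_bond).
Applying K to premise 7 (O(post_bond → revoke_dossier)) and O(post_bond) yields O(revoke_dossier).
Premise 6, O(archive_ballot → ¬revoke_dossier), contraposes to O(revoke_dossier → ¬archive_ballot); with O(revoke_dossier) we get O(¬archive_ballot).
Premise 8 is O(¬void_entry → archive_ballot); contrapositively O(¬archive_ballot → void_entry). Since O(¬archive_ballot) holds, K gives O(void_entry).
The contrapositive of premise 10 (O(¬attend_hearing → ¬void_entry)) is O(void_entry → attend_hearing), and O(void_entry) is already established, so O(attend_hearing).
Premises 1, 3, 4, 9, 11 do not contribute to this derivation.
Thus O(attend_hearing), which is F(¬attend_hearing): ¬attend_hearing is forbidden.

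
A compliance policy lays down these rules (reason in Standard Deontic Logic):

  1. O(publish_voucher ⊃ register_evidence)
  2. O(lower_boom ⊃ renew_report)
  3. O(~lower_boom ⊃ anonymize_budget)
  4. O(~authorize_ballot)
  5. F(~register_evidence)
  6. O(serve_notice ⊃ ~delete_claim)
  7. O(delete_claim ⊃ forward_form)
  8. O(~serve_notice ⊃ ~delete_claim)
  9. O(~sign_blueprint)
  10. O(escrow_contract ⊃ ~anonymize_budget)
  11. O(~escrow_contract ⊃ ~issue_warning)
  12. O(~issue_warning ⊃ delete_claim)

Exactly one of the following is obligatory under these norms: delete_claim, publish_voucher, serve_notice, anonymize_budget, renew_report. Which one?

Premises 8 and 6 are O(~serve_notice ⊃ ~delete_claim) and O(serve_notice ⊃ ~delete_claim); every ideal world satisfies ~serve_notice or serve_notice, so in either case ~delete_claim holds — hence O(~delete_claim).
Premise 12 is O(~issue_warning ⊃ delete_claim); contrapositively O(~delete_claim ⊃ issue_warning). Since O(~delete_claim) holds, K gives O(issue_warning).
The contrapositive of premise 11 (O(~escrow_contract ⊃ ~issue_warning)) is O(issue_warning ⊃ escrow_contract), and O(issue_warning) is already established, so O(escrow_contract).
With premise 10, O(escrow_contract ⊃ ~anonymize_budget), the K-axiom yields O(~anonymize_budget).
Premise 3 is O(~lower_boom ⊃ anonymize_budget); contrapositively O(~anonymize_budget ⊃ lower_boom). Since O(~anonymize_budget) holds, K gives O(lower_boom).
With premise 2, O(lower_boom ⊃ renew_report), the K-axiom yields O(renew_report).
So O(renew_report) holds — renew_report is obligatory. None of the other listed options is made obligatory by any chain of premises.

renew_report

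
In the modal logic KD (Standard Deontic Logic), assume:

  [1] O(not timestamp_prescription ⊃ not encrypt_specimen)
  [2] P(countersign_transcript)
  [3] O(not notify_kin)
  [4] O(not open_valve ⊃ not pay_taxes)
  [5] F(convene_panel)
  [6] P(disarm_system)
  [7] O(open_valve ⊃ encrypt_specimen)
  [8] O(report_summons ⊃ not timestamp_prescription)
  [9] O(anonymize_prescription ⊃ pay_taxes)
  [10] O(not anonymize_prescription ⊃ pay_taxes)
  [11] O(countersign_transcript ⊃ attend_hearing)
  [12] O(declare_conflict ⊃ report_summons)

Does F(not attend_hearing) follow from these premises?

No

Premise 11 is O(countersign_transcript ⊃ attend_hearing), but O(countersign_transcript) is not derivable from the premises (the permission P(countersign_transcript) asserts only not O(not countersign_transcript), not O(countersign_transcript)), so it does not yield O(attend_hearing).
No other premise forces O(attend_hearing). An ideal world satisfying every premise can still have not attend_hearing true, so F(not attend_hearing) is not derivable.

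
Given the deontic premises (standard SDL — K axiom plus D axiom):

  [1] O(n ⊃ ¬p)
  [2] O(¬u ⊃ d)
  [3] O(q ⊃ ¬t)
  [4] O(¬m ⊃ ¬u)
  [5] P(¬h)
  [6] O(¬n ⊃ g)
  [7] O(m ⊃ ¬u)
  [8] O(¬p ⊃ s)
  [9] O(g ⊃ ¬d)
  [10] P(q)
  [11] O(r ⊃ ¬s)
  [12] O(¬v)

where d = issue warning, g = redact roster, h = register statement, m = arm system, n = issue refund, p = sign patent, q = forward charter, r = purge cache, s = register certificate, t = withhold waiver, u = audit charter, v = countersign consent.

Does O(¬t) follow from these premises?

Premise 3 is O(q ⊃ ¬t), but O(q) is not derivable from the premises (the permission P(q) asserts only ¬O(¬q), not O(q)), so it does not yield O(¬t).
No other premise forces O(¬t). An ideal world satisfying every premise can still have ¬t false, so O(¬t) is not derivable.

No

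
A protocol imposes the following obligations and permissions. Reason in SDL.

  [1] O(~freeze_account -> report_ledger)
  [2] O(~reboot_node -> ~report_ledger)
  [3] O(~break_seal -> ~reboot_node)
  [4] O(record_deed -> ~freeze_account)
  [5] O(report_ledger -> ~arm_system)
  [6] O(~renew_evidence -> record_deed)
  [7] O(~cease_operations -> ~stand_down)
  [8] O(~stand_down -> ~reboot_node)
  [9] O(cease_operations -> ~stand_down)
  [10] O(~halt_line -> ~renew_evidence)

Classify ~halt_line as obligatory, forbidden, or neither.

Premises 7 and 9 cover both cases: O(~cease_operations -> ~stand_down) and O(cease_operations -> ~stand_down). Since ~cease_operations ∨ cease_operations is a tautology, O(~stand_down) follows.
Applying K to premise 8 (O(~stand_down -> ~reboot_node)) and O(~stand_down) yields O(~reboot_node).
Premise 2 is O(~reboot_node -> ~report_ledger); since O(~reboot_node), deontic closure gives O(~report_ledger).
The contrapositive of premise 1 (O(~freeze_account -> report_ledger)) is O(~report_ledger -> freeze_account), and O(~report_ledger) is already established, so O(freeze_account).
Premise 4, O(record_deed -> ~freeze_account), contraposes to O(freeze_account -> ~record_deed); with O(freeze_account) we get O(~record_deed).
Premise 6, O(~renew_evidence -> record_deed), contraposes to O(~record_deed -> renew_evidence); with O(~record_deed) we get O(renew_evidence).
The contrapositive of premise 10 (O(~halt_line -> ~renew_evidence)) is O(renew_evidence -> halt_line), and O(renew_evidence) is already established, so O(halt_line).
Premises 3, 5 do not contribute to this derivation.
Thus O(halt_line), which is F(~halt_line): ~halt_line is forbidden.

Forbidden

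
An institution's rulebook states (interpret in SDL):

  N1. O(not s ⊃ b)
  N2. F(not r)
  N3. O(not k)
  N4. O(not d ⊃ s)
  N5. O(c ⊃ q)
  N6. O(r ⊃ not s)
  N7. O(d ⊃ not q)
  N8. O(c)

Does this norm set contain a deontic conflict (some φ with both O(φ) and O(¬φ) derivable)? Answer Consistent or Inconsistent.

From premise 8 we have O(c).
With premise 5, O(c ⊃ q), the K-axiom yields O(q).
Premise 7 is O(d ⊃ not q); contrapositively O(q ⊃ not d). Since O(q) holds, K gives O(not d).
From O(not d) and premise 4, O(not d ⊃ s), we obtain O(s).
Premise 6 is O(r ⊃ not s); contrapositively O(s ⊃ not r). Since O(s) holds, K gives O(not r).
But premise 2, F(not r), means O(r).
We now have both O(not r) and O(r) — r is simultaneously obligatory and forbidden, violating the D-axiom.

Inconsistent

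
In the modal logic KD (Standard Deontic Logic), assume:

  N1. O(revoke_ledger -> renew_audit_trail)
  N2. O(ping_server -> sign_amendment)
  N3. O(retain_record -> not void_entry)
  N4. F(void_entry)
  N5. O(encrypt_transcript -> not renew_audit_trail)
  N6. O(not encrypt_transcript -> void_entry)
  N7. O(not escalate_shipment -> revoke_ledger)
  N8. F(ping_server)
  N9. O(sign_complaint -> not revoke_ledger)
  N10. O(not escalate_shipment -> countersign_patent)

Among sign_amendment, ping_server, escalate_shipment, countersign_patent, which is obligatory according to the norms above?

escalate_shipment

F(void_entry) at premise 4 means O(not void_entry).
Premise 6 is O(not encrypt_transcript -> void_entry); contrapositively O(not void_entry -> encrypt_transcript). Since O(not void_entry) holds, K gives O(encrypt_transcript).
With premise 5, O(encrypt_transcript -> not renew_audit_trail), the K-axiom yields O(not renew_audit_trail).
Premise 1, O(revoke_ledger -> renew_audit_trail), contraposes to O(not renew_audit_trail -> not revoke_ledger); with O(not renew_audit_trail) we get O(not revoke_ledger).
Premise 7 is O(not escalate_shipment -> revoke_ledger); contrapositively O(not revoke_ledger -> escalate_shipment). Since O(not revoke_ledger) holds, K gives O(escalate_shipment).
So O(escalate_shipment) holds — escalate_shipment is obligatory. None of the other listed options is made obligatory by any chain of premises.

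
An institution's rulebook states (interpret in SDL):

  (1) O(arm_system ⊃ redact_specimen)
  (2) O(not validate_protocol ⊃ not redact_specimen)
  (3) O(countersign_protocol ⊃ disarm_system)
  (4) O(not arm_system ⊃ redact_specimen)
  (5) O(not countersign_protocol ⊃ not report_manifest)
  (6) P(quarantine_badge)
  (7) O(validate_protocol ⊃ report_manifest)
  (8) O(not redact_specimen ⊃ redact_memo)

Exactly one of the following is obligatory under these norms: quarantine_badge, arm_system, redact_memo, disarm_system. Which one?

disarm_system

Premises 4 and 1 cover both cases: O(not arm_system ⊃ redact_specimen) and O(arm_system ⊃ redact_specimen). Since not arm_system ∨ arm_system is a tautology, O(redact_specimen) follows.
Premise 2, O(not validate_protocol ⊃ not redact_specimen), contraposes to O(redact_specimen ⊃ validate_protocol); with O(redact_specimen) we get O(validate_protocol).
Premise 7 is O(validate_protocol ⊃ report_manifest); since O(validate_protocol), deontic closure gives O(report_manifest).
Premise 5 is O(not countersign_protocol ⊃ not report_manifest); contrapositively O(report_manifest ⊃ countersign_protocol). Since O(report_manifest) holds, K gives O(countersign_protocol).
From O(countersign_protocol) and premise 3, O(countersign_protocol ⊃ disarm_system), we obtain O(disarm_system).
So O(disarm_system) holds — disarm_system is obligatory. None of the other listed options is made obligatory by any chain of premises.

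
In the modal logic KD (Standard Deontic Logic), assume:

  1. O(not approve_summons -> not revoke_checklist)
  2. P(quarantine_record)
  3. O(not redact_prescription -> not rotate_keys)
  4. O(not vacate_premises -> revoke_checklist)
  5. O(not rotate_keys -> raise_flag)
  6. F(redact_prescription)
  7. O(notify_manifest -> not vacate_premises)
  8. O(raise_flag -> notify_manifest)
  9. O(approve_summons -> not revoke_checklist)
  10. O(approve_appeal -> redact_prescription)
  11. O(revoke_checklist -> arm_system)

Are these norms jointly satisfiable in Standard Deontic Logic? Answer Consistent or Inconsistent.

Inconsistent

Premises 9 and 1 are O(approve_summons -> not revoke_checklist) and O(not approve_summons -> not revoke_checklist); every ideal world satisfies approve_summons or not approve_summons, so in either case not revoke_checklist holds — hence O(not revoke_checklist).
The contrapositive of premise 4 (O(not vacate_premises -> revoke_checklist)) is O(not revoke_checklist -> vacate_premises), and O(not revoke_checklist) is already established, so O(vacate_premises).
Premise 7 is O(notify_manifest -> not vacate_premises); contrapositively O(vacate_premises -> not notify_manifest). Since O(vacate_premises) holds, K gives O(not notify_manifest).
Premise 8 is O(raise_flag -> notify_manifest); contrapositively O(not notify_manifest -> not raise_flag). Since O(not notify_manifest) holds, K gives O(not raise_flag).
Premise 5, O(not rotate_keys -> raise_flag), contraposes to O(not raise_flag -> rotate_keys); with O(not raise_flag) we get O(rotate_keys).
The contrapositive of premise 3 (O(not redact_prescription -> not rotate_keys)) is O(rotate_keys -> redact_prescription), and O(rotate_keys) is already established, so O(redact_prescription).
Yet premise 6 is F(redact_prescription), i.e. O(not redact_prescription).
We now have both O(redact_prescription) and O(not redact_prescription) — redact_prescription is simultaneously obligatory and forbidden, violating the D-axiom.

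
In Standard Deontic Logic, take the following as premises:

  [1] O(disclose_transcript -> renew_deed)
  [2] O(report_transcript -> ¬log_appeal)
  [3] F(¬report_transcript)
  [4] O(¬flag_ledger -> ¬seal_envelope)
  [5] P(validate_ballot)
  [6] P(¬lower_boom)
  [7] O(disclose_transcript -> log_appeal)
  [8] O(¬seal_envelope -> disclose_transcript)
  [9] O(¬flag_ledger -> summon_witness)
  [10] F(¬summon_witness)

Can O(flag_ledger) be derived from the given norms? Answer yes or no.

F(¬report_transcript) at premise 3 means O(report_transcript).
From O(report_transcript) and premise 2, O(report_transcript -> ¬log_appeal), we obtain O(¬log_appeal).
The contrapositive of premise 7 (O(disclose_transcript -> log_appeal)) is O(¬log_appeal -> ¬disclose_transcript), and O(¬log_appeal) is already established, so O(¬disclose_transcript).
The contrapositive of premise 8 (O(¬seal_envelope -> disclose_transcript)) is O(¬disclose_transcript -> seal_envelope), and O(¬disclose_transcript) is already established, so O(seal_envelope).
Premise 4, O(¬flag_ledger -> ¬seal_envelope), contraposes to O(seal_envelope -> flag_ledger); with O(seal_envelope) we get O(flag_ledger).
Premises 1, 5, 6, 9, 10 do not contribute to this derivation.
So O(flag_ledger) follows.

Yes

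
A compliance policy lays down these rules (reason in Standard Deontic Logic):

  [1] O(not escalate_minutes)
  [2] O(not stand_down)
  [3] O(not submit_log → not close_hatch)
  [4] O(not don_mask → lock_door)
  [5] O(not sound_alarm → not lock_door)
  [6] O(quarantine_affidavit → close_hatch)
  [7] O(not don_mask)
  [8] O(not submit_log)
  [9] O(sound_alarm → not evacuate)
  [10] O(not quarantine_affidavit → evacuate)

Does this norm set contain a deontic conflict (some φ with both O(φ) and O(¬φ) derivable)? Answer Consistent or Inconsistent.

Inconsistent

From premise 8 we have O(not submit_log).
Applying K to premise 3 (O(not submit_log → not close_hatch)) and O(not submit_log) yields O(not close_hatch).
Premise 6 is O(quarantine_affidavit → close_hatch); contrapositively O(not close_hatch → not quarantine_affidavit). Since O(not close_hatch) holds, K gives O(not quarantine_affidavit).
With premise 10, O(not quarantine_affidavit → evacuate), the K-axiom yields O(evacuate).
The contrapositive of premise 9 (O(sound_alarm → not evacuate)) is O(evacuate → not sound_alarm), and O(evacuate) is already established, so O(not sound_alarm).
With premise 5, O(not sound_alarm → not lock_door), the K-axiom yields O(not lock_door).
The contrapositive of premise 4 (O(not don_mask → lock_door)) is O(not lock_door → don_mask), and O(not lock_door) is already established, so O(don_mask).
But premise 7 directly asserts O(not don_mask).
We now have both O(don_mask) and O(not don_mask) — don_mask is simultaneously obligatory and forbidden, violating the D-axiom.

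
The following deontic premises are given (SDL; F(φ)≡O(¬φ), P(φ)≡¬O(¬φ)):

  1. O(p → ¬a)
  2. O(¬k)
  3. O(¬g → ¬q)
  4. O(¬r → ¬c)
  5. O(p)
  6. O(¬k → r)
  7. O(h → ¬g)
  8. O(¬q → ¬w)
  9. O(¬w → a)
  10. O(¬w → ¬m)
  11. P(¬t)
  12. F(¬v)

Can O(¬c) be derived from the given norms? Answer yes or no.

Premise 4 is O(¬r → ¬c), but O(¬r) is not derivable from the premises, so it does not yield O(¬c).
No other premise forces O(¬c). An ideal world satisfying every premise can still have ¬c false, so O(¬c) is not derivable.

No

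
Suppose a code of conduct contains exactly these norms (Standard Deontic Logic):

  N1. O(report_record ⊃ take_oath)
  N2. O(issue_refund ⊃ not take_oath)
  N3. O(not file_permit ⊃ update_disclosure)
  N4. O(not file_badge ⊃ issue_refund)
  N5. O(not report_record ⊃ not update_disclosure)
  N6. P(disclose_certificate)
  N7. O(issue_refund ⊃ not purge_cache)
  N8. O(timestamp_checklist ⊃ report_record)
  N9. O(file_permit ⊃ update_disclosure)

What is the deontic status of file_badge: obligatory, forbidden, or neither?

Premises 3 and 9 cover both cases: O(not file_permit ⊃ update_disclosure) and O(file_permit ⊃ update_disclosure). Since not file_permit ∨ file_permit is a tautology, O(update_disclosure) follows.
Premise 5 is O(not report_record ⊃ not update_disclosure); contrapositively O(update_disclosure ⊃ report_record). Since O(update_disclosure) holds, K gives O(report_record).
With premise 1, O(report_record ⊃ take_oath), the K-axiom yields O(take_oath).
Premise 2, O(issue_refund ⊃ not take_oath), contraposes to O(take_oath ⊃ not issue_refund); with O(take_oath) we get O(not issue_refund).
Premise 4 is O(not file_badge ⊃ issue_refund); contrapositively O(not issue_refund ⊃ file_badge). Since O(not issue_refund) holds, K gives O(file_badge).
Premises 6, 7, 8 do not contribute to this derivation.
Hence file_badge is obligatory.

Obligatory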